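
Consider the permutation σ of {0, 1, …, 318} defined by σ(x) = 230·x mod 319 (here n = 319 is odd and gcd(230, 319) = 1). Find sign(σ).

Orbit of 1 under x↦230x: [1, 230, 265, 21, 45, 142, 122]… (length divides ord_319(230)).
Cycle type of π: 28×11 + 2×5 + 1; total 17 cycles.
n − c = 319 − 17 = 302; sign = (−1)^302 = +1.
Via Zolotarev, sign(π_{230}) = (230|319) = +1.

+1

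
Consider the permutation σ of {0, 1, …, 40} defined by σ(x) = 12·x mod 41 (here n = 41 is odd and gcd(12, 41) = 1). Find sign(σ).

Orbit of 7 under x↦12x: [7, 2, 24, 1, 12, 21, 6]… (length divides ord_41(12)).
Cycle type of π: 40 + 1; total 2 cycles.
With 2 cycles on 41 points, sign = (−1)^{41−2} = -1.

-1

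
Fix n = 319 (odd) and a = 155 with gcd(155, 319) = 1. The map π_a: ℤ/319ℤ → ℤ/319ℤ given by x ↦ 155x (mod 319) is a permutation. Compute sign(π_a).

-1

Start at x=298: 298 → 254 → 133 → 199 → 221 → 122 → 89 → … (one orbit).
22 cycles of lengths [28, 28, 28, 28, 28, 28, 28, 28, 28, 28, 28, 1, 1, 1, 1, 1, 1, 1, 1, 1, 1, 1].
sign(π) = (−1)^{n − #cycles} = (−1)^{319−22} = (−1)^297 = -1.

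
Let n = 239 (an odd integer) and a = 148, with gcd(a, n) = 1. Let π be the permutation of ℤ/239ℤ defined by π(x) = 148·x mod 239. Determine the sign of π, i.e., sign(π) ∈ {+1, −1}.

-1

Start at x=144: 144 → 41 → 93 → 141 → 75 → 106 → 153 → … (one orbit).
Cycle lengths of π_148 on ℤ/239ℤ: [238, 1]; 2 cycles in total.
Σ(ℓ_i−1) = 239−2 = 237; sign = (−1)^237 = -1.
Via Zolotarev, sign(π_{148}) = (148|239) = -1.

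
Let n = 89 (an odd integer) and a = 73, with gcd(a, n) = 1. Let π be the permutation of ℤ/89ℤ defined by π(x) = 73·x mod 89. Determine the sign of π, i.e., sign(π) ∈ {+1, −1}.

Start at x=2: 2 → 57 → 67 → 85 → 64 → 44 → 8 → … (one orbit).
Decompose π into cycles: lengths [22, 22, 22, 22, 1] (5 cycles, including the fixed point 0).
n − c = 89 − 5 = 84; sign = (−1)^84 = +1.
Via Zolotarev, sign(π_{73}) = (73|89) = +1.

+1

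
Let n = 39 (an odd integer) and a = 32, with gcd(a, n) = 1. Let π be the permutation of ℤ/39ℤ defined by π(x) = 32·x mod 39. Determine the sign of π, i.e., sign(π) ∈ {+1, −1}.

+1

Start at x=10: 10 → 8 → 22 → 2 → 25 → 20 → 16 → … (one orbit).
5 cycles of lengths [12, 12, 12, 2, 1].
sign(π) = (−1)^{n − #cycles} = (−1)^{39−5} = (−1)^34 = +1.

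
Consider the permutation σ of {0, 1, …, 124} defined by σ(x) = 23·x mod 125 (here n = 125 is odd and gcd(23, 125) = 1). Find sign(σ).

-1

Start at x=61: 61 → 28 → 19 → 62 → 51 → 48 → 104 → … (one orbit).
The orbit structure of x ↦ 23x mod 125: 4 orbits of sizes [100, 20, 4, 1].
sign(π) = (−1)^{n − #cycles} = (−1)^{125−4} = (−1)^121 = -1.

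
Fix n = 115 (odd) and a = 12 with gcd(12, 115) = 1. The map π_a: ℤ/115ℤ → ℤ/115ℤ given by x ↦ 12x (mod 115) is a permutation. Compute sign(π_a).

-1

Trace 81: π^k(81) = [81, 52, 49, 13, 41, 32, 39] for k=0..6.
π_12 has 6 disjoint cycles with lengths [44, 44, 11, 11, 4, 1] on {0,…,114}.
115 − 6 = 109 transpositions; sign(π) = (−1)^109 = -1.
The Jacobi symbol (12|115) = -1 (Zolotarev) agrees.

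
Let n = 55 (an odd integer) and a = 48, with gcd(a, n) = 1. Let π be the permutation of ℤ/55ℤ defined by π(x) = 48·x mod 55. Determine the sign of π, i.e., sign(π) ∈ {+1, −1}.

-1

Start at x=4: 4 → 27 → 31 → 3 → 34 → 37 → 16 → … (one orbit).
6 cycles of lengths [20, 20, 5, 5, 4, 1].
6 cycles on 55: each ℓ→(−1)^(ℓ−1), product (−1)^49 = -1.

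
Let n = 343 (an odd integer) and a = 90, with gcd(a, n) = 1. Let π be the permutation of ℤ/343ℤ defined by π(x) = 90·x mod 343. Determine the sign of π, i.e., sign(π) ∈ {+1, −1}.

Trace 288: π^k(288) = [288, 195, 57, 328, 22, 265, 183] for k=0..6.
Cycle type of π: 98×3 + 14×3 + 2×3 + 1; total 10 cycles.
Σ(ℓ_i−1) = 343−10 = 333; sign = (−1)^333 = -1.

-1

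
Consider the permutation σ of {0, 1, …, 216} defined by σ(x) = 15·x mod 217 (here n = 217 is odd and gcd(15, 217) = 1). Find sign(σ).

Orbit of 1 under x↦15x: [1, 15, 8, 120, 64, 92, 78]… (length divides ord_217(15)).
The orbit structure of x ↦ 15x mod 217: 28 orbits of sizes [10, 10, 10, 10, 10, 10, 10, 10, 10, 10, 10, 10, 10, 10, 10, 10, 10, 10, 10, 10, 10, 1, 1, 1, 1, 1, 1, 1].
28 cycles on 217: each ℓ→(−1)^(ℓ−1), product (−1)^189 = -1.
Check: (15/217) = -1 by Zolotarev.

-1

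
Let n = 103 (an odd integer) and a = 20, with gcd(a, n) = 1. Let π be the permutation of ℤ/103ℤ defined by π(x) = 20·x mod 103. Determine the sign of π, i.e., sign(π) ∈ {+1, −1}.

Start at x=63: 63 → 24 → 68 → 21 → 8 → 57 → 7 → … (one orbit).
π_20 has 2 disjoint cycles with lengths [102, 1] on {0,…,102}.
103 − 2 = 101 transpositions; sign(π) = (−1)^101 = -1.
Via Zolotarev, sign(π_{20}) = (20|103) = -1.

-1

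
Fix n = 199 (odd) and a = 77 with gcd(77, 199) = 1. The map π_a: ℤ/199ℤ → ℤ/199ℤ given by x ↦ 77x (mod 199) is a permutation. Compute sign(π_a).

Orbit of 83 under x↦77x: [83, 23, 179, 52, 24, 57, 11]… (length divides ord_199(77)).
Cycle lengths of π_77 on ℤ/199ℤ: [198, 1]; 2 cycles in total.
With 2 cycles on 199 points, sign = (−1)^{199−2} = -1.

-1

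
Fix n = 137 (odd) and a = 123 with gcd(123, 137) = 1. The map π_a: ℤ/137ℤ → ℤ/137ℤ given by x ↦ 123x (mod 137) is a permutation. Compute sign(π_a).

+1

Orbit of 50 under x↦123x: [50, 122, 73, 74, 60, 119, 115]… (length divides ord_137(123)).
9 cycles of lengths [17, 17, 17, 17, 17, 17, 17, 17, 1].
n − c = 137 − 9 = 128; sign = (−1)^128 = +1.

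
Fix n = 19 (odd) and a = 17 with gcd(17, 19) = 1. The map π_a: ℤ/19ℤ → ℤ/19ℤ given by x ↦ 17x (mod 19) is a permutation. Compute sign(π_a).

Trace 16: π^k(16) = [16, 6, 7, 5, 9, 1, 17] for k=0..6.
Decompose π into cycles: lengths [9, 9, 1] (3 cycles, including the fixed point 0).
Σ(ℓ_i−1) = 19−3 = 16; sign = (−1)^16 = +1.
(17|19)_J = +1 (Zolotarev's lemma cross-check).

+1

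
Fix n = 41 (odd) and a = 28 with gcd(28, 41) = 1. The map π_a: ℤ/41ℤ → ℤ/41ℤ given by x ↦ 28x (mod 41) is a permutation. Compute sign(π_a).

Trace 18: π^k(18) = [18, 12, 8, 19, 40, 13, 36] for k=0..6.
The orbit structure of x ↦ 28x mod 41: 2 orbits of sizes [40, 1].
41 − 2 = 39 transpositions; sign(π) = (−1)^39 = -1.
The Jacobi symbol (28|41) = -1 (Zolotarev) agrees.

-1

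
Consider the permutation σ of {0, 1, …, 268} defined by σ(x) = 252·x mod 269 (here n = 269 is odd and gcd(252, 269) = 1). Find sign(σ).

Orbit of 11 under x↦252x: [11, 82, 220, 26, 96, 251, 37]… (length divides ord_269(252)).
Cycle type of π: 268 + 1; total 2 cycles.
n − c = 269 − 2 = 267; sign = (−1)^267 = -1.
Zolotarev: (252|269) = -1, matching the cycle-count sign.

-1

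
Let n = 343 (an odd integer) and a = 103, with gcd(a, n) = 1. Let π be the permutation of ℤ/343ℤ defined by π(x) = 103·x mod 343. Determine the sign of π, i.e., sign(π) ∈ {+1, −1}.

-1

Trace 5: π^k(5) = [5, 172, 223, 331, 136, 288, 166] for k=0..6.
π_103 has 4 disjoint cycles with lengths [294, 42, 6, 1] on {0,…,342}.
sign(π) = (−1)^{n − #cycles} = (−1)^{343−4} = (−1)^339 = -1.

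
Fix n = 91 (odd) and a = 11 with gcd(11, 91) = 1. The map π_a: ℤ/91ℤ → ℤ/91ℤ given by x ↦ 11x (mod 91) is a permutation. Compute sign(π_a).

Start at x=8: 8 → 88 → 58 → 1 → 11 → 30 → 57 → … (one orbit).
The orbit structure of x ↦ 11x mod 91: 10 orbits of sizes [12, 12, 12, 12, 12, 12, 12, 3, 3, 1].
Σ(ℓ_i−1) = 91−10 = 81; sign = (−1)^81 = -1.
Check: (11/91) = -1 by Zolotarev.

-1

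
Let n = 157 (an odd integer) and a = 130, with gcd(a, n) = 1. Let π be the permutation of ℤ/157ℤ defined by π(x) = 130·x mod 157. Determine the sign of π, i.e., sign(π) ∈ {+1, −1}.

Orbit of 75 under x↦130x: [75, 16, 39, 46, 14, 93, 1]… (length divides ord_157(130)).
Decompose π into cycles: lengths [13, 13, 13, 13, 13, 13, 13, 13, 13, 13, 13, 13, 1] (13 cycles, including the fixed point 0).
Σ(ℓ_i−1) = 157−13 = 144; sign = (−1)^144 = +1.
(130|157)_J = +1 (Zolotarev's lemma cross-check).

+1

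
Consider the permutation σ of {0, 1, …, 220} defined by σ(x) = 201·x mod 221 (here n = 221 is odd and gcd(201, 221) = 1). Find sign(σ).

Trace 155: π^k(155) = [155, 215, 120, 31, 43, 24, 183] for k=0..6.
Cycle lengths of π_201 on ℤ/221ℤ: [48, 48, 48, 48, 16, 12, 1]; 7 cycles in total.
n − c = 221 − 7 = 214; sign = (−1)^214 = +1.
Zolotarev: (201|221) = +1, matching the cycle-count sign.

+1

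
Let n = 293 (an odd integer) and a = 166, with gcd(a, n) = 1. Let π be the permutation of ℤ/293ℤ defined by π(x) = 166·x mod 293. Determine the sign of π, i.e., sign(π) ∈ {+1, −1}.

-1

Orbit of 17 under x↦166x: [17, 185, 238, 246, 109, 221, 61]… (length divides ord_293(166)).
The orbit structure of x ↦ 166x mod 293: 2 orbits of sizes [292, 1].
With 2 cycles on 293 points, sign = (−1)^{293−2} = -1.
(166|293)_J = -1 (Zolotarev's lemma cross-check).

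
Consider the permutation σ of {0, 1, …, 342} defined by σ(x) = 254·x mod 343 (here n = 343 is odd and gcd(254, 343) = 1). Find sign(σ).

Orbit of 333 under x↦254x: [333, 204, 23, 11, 50, 9, 228]… (length divides ord_343(254)).
Cycle lengths of π_254 on ℤ/343ℤ: [147, 147, 21, 21, 3, 3, 1]; 7 cycles in total.
sign(π) = (−1)^{n − #cycles} = (−1)^{343−7} = (−1)^336 = +1.

+1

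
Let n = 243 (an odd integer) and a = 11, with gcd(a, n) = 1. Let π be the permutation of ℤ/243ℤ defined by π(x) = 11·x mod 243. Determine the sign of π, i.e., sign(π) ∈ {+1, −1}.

-1

Start at x=196: 196 → 212 → 145 → 137 → 49 → 53 → 97 → … (one orbit).
Cycle type of π: 162 + 54 + 18 + 6 + 2 + 1; total 6 cycles.
sign(π) = (−1)^{n − #cycles} = (−1)^{243−6} = (−1)^237 = -1.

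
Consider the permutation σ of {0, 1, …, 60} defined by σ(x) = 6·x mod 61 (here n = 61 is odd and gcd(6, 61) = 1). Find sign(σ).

Start at x=25: 25 → 28 → 46 → 32 → 9 → 54 → 19 → … (one orbit).
Cycle type of π: 60 + 1; total 2 cycles.
With 2 cycles on 61 points, sign = (−1)^{61−2} = -1.
(6|61)_J = -1 (Zolotarev's lemma cross-check).

-1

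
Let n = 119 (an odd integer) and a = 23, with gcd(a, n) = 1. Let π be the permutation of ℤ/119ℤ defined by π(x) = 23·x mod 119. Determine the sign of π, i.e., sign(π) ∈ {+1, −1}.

Orbit of 50 under x↦23x: [50, 79, 32, 22, 30, 95, 43]… (length divides ord_119(23)).
The orbit structure of x ↦ 23x mod 119: 6 orbits of sizes [48, 48, 16, 3, 3, 1].
With 6 cycles on 119 points, sign = (−1)^{119−6} = -1.
Check: (23/119) = -1 by Zolotarev.

-1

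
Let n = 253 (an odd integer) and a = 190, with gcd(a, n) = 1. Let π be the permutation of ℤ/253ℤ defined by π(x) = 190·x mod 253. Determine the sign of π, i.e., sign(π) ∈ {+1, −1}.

Orbit of 36 under x↦190x: [36, 9, 192, 48, 12, 3, 64]… (length divides ord_253(190)).
Cycle type of π: 55×4 + 11×2 + 5×2 + 1; total 9 cycles.
n − c = 253 − 9 = 244; sign = (−1)^244 = +1.

+1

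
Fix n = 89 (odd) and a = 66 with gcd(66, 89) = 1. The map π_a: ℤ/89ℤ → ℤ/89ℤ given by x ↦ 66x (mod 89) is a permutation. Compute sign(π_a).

Trace 46: π^k(46) = [46, 10, 37, 39, 82, 72, 35] for k=0..6.
2 cycles of lengths [88, 1].
2 cycles on 89: each ℓ→(−1)^(ℓ−1), product (−1)^87 = -1.

-1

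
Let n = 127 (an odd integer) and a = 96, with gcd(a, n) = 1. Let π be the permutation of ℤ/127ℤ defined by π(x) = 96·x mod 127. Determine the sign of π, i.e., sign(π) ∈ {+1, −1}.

-1

Orbit of 56 under x↦96x: [56, 42, 95, 103, 109, 50, 101]… (length divides ord_127(96)).
π_96 has 2 disjoint cycles with lengths [126, 1] on {0,…,126}.
2 cycles on 127: each ℓ→(−1)^(ℓ−1), product (−1)^125 = -1.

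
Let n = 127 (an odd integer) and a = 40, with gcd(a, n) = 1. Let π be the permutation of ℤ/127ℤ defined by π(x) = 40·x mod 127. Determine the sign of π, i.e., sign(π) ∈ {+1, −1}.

Start at x=94: 94 → 77 → 32 → 10 → 19 → 125 → 47 → … (one orbit).
Decompose π into cycles: lengths [42, 42, 42, 1] (4 cycles, including the fixed point 0).
127 − 4 = 123 transpositions; sign(π) = (−1)^123 = -1.
(40|127)_J = -1 (Zolotarev's lemma cross-check).

-1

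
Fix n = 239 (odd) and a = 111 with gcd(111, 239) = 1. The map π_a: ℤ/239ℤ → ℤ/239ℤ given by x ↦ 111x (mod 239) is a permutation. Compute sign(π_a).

Trace 188: π^k(188) = [188, 75, 199, 101, 217, 187, 203] for k=0..6.
8 cycles of lengths [34, 34, 34, 34, 34, 34, 34, 1].
n − c = 239 − 8 = 231; sign = (−1)^231 = -1.
(111|239)_J = -1 (Zolotarev's lemma cross-check).

-1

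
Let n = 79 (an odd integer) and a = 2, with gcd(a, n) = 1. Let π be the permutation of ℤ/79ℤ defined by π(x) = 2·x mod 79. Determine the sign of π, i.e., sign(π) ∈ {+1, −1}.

Orbit of 13 under x↦2x: [13, 26, 52, 25, 50, 21, 42]… (length divides ord_79(2)).
The orbit structure of x ↦ 2x mod 79: 3 orbits of sizes [39, 39, 1].
3 cycles on 79: each ℓ→(−1)^(ℓ−1), product (−1)^76 = +1.

+1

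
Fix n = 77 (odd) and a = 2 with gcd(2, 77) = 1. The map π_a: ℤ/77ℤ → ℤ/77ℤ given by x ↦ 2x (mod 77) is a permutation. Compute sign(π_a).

Trace 30: π^k(30) = [30, 60, 43, 9, 18, 36, 72] for k=0..6.
The orbit structure of x ↦ 2x mod 77: 6 orbits of sizes [30, 30, 10, 3, 3, 1].
With 6 cycles on 77 points, sign = (−1)^{77−6} = -1.

-1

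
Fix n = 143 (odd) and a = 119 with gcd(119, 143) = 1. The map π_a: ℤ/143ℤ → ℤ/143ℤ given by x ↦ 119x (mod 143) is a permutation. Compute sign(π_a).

-1

Trace 47: π^k(47) = [47, 16, 45, 64, 37, 113, 5] for k=0..6.
6 cycles of lengths [60, 60, 12, 5, 5, 1].
143 − 6 = 137 transpositions; sign(π) = (−1)^137 = -1.
The Jacobi symbol (119|143) = -1 (Zolotarev) agrees.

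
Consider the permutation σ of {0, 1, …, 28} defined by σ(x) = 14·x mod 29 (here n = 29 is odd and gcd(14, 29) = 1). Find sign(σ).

-1

Orbit of 22 under x↦14x: [22, 18, 20, 19, 5, 12, 23]… (length divides ord_29(14)).
Decompose π into cycles: lengths [28, 1] (2 cycles, including the fixed point 0).
Σ(ℓ_i−1) = 29−2 = 27; sign = (−1)^27 = -1.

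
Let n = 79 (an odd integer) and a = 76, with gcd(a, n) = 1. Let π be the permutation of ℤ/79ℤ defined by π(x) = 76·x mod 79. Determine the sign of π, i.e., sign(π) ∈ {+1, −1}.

Trace 32: π^k(32) = [32, 62, 51, 5, 64, 45, 23] for k=0..6.
Decompose π into cycles: lengths [39, 39, 1] (3 cycles, including the fixed point 0).
With 3 cycles on 79 points, sign = (−1)^{79−3} = +1.

+1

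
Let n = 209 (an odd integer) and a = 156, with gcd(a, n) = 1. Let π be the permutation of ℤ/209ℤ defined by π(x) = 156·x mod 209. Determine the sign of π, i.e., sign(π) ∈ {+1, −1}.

Trace 172: π^k(172) = [172, 80, 149, 45, 123, 169, 30] for k=0..6.
Decompose π into cycles: lengths [90, 90, 10, 9, 9, 1] (6 cycles, including the fixed point 0).
sign(π) = (−1)^{n − #cycles} = (−1)^{209−6} = (−1)^203 = -1.
Zolotarev: (156|209) = -1, matching the cycle-count sign.

-1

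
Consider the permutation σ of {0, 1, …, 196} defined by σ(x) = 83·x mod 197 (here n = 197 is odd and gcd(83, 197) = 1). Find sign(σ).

Trace 36: π^k(36) = [36, 33, 178, 196, 114, 6, 104] for k=0..6.
15 cycles of lengths [14, 14, 14, 14, 14, 14, 14, 14, 14, 14, 14, 14, 14, 14, 1].
15 cycles on 197: each ℓ→(−1)^(ℓ−1), product (−1)^182 = +1.
Zolotarev: (83|197) = +1, matching the cycle-count sign.

+1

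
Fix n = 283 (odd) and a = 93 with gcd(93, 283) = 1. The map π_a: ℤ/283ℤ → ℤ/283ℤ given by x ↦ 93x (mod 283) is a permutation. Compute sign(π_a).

Trace 252: π^k(252) = [252, 230, 165, 63, 199, 112, 228] for k=0..6.
π_93 has 3 disjoint cycles with lengths [141, 141, 1] on {0,…,282}.
Σ(ℓ_i−1) = 283−3 = 280; sign = (−1)^280 = +1.
Check: (93/283) = +1 by Zolotarev.

+1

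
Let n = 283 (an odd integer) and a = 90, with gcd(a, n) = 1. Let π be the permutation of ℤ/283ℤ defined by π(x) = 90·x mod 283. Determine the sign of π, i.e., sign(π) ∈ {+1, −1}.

Orbit of 42 under x↦90x: [42, 101, 34, 230, 41, 11, 141]… (length divides ord_283(90)).
The orbit structure of x ↦ 90x mod 283: 3 orbits of sizes [141, 141, 1].
sign(π) = (−1)^{n − #cycles} = (−1)^{283−3} = (−1)^280 = +1.
The Jacobi symbol (90|283) = +1 (Zolotarev) agrees.

+1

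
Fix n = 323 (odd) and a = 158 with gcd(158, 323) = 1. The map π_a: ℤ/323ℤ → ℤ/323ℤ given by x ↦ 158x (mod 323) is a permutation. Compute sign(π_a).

-1

Start at x=73: 73 → 229 → 6 → 302 → 235 → 308 → 214 → … (one orbit).
π_158 has 6 disjoint cycles with lengths [144, 144, 16, 9, 9, 1] on {0,…,322}.
6 cycles on 323: each ℓ→(−1)^(ℓ−1), product (−1)^317 = -1.
Check: (158/323) = -1 by Zolotarev.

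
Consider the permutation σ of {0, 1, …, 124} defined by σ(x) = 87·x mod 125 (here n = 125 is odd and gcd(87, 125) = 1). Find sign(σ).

-1

Start at x=91: 91 → 42 → 29 → 23 → 1 → 87 → 69 → … (one orbit).
4 cycles of lengths [100, 20, 4, 1].
125 − 4 = 121 transpositions; sign(π) = (−1)^121 = -1.
Via Zolotarev, sign(π_{87}) = (87|125) = -1.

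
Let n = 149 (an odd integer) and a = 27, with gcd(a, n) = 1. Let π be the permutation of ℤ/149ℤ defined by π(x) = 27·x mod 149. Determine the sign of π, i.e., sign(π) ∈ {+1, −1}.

Orbit of 33 under x↦27x: [33, 146, 68, 48, 104, 126, 124]… (length divides ord_149(27)).
Cycle type of π: 148 + 1; total 2 cycles.
Σ(ℓ_i−1) = 149−2 = 147; sign = (−1)^147 = -1.
Check: (27/149) = -1 by Zolotarev.

-1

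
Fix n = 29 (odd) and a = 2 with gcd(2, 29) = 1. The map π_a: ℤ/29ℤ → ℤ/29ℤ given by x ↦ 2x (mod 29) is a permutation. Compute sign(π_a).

-1

Orbit of 3 under x↦2x: [3, 6, 12, 24, 19, 9, 18]… (length divides ord_29(2)).
The orbit structure of x ↦ 2x mod 29: 2 orbits of sizes [28, 1].
2 cycles on 29: each ℓ→(−1)^(ℓ−1), product (−1)^27 = -1.
Zolotarev: (2|29) = -1, matching the cycle-count sign.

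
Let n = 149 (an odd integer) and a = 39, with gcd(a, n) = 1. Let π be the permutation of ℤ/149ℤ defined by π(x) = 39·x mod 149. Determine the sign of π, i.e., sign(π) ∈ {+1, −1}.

+1

Start at x=125: 125 → 107 → 1 → 39 → 31 → 17 → 67 → … (one orbit).
5 cycles of lengths [37, 37, 37, 37, 1].
Σ(ℓ_i−1) = 149−5 = 144; sign = (−1)^144 = +1.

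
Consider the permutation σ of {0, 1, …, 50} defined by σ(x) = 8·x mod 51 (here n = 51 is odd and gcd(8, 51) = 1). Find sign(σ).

-1

Start at x=26: 26 → 4 → 32 → 1 → 8 → 13 → 2 → … (one orbit).
Cycle lengths of π_8 on ℤ/51ℤ: [8, 8, 8, 8, 8, 8, 2, 1]; 8 cycles in total.
With 8 cycles on 51 points, sign = (−1)^{51−8} = -1.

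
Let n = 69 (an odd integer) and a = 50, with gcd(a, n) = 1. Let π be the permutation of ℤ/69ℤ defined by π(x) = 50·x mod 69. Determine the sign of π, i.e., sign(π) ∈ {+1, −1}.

Orbit of 16 under x↦50x: [16, 41, 49, 35, 25, 8, 55]… (length divides ord_69(50)).
The orbit structure of x ↦ 50x mod 69: 6 orbits of sizes [22, 22, 11, 11, 2, 1].
n − c = 69 − 6 = 63; sign = (−1)^63 = -1.

-1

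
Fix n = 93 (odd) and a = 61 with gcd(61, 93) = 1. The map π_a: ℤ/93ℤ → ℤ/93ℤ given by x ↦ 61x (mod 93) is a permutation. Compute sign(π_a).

-1

Trace 61: π^k(61) = [61, 1] for k=0..1.
48 cycles of lengths [2, 2, 2, 2, 2, 2, 2, 2, 2, 2, 2, 2, 2, 2, 2, 2, 2, 2, 2, 2, 2, 2, 2, 2, 2, 2, 2, 2, 2, 2, 2, 2, 2, 2, 2, 2, 2, 2, 2, 2, 2, 2, 2, 2, 2, 1, 1, 1].
With 48 cycles on 93 points, sign = (−1)^{93−48} = -1.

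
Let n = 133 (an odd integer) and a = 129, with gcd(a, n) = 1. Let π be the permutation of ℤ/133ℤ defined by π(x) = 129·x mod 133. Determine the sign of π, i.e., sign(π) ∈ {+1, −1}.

Orbit of 132 under x↦129x: [132, 4, 117, 64, 10, 93, 27]… (length divides ord_133(129)).
π_129 has 9 disjoint cycles with lengths [18, 18, 18, 18, 18, 18, 18, 6, 1] on {0,…,132}.
n − c = 133 − 9 = 124; sign = (−1)^124 = +1.

+1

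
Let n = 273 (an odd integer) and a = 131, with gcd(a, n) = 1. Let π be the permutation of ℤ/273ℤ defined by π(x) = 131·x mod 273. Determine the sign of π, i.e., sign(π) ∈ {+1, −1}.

Start at x=235: 235 → 209 → 79 → 248 → 1 → 131 → 235 (one orbit).
65 cycles of lengths [6, 6, 6, 6, 6, 6, 6, 6, 6, 6, 6, 6, 6, 6, 6, 6, 6, 6, 6, 6, 6, 6, 6, 6, 6, 6, 6, 6, 6, 6, 6, 6, 6, 6, 6, 6, 6, 6, 6, 2, 2, 2, 2, 2, 2, 2, 2, 2, 2, 2, 2, 2, 1, 1, 1, 1, 1, 1, 1, 1, 1, 1, 1, 1, 1].
65 cycles on 273: each ℓ→(−1)^(ℓ−1), product (−1)^208 = +1.

+1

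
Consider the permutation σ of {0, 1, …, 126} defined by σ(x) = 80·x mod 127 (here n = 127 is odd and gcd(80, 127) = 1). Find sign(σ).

Trace 1: π^k(1) = [1, 80, 50, 63, 87, 102, 32] for k=0..6.
4 cycles of lengths [42, 42, 42, 1].
With 4 cycles on 127 points, sign = (−1)^{127−4} = -1.
The Jacobi symbol (80|127) = -1 (Zolotarev) agrees.

-1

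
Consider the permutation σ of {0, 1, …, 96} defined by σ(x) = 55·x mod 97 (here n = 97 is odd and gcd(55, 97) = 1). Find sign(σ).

Trace 63: π^k(63) = [63, 70, 67, 96, 42, 79, 77] for k=0..6.
Decompose π into cycles: lengths [32, 32, 32, 1] (4 cycles, including the fixed point 0).
With 4 cycles on 97 points, sign = (−1)^{97−4} = -1.

-1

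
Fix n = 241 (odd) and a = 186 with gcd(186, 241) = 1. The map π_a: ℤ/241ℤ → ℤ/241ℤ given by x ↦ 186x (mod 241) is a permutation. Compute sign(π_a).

Start at x=146: 146 → 164 → 138 → 122 → 38 → 79 → 234 → … (one orbit).
Cycle type of π: 240 + 1; total 2 cycles.
sign(π) = (−1)^{n − #cycles} = (−1)^{241−2} = (−1)^239 = -1.

-1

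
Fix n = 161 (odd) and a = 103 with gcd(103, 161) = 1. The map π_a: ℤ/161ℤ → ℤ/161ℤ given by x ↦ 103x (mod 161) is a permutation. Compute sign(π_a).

Trace 122: π^k(122) = [122, 8, 19, 25, 160, 58, 17] for k=0..6.
Decompose π into cycles: lengths [66, 66, 22, 6, 1] (5 cycles, including the fixed point 0).
n − c = 161 − 5 = 156; sign = (−1)^156 = +1.

+1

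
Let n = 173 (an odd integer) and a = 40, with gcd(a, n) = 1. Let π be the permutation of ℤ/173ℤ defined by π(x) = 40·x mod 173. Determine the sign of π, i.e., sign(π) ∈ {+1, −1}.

+1

Orbit of 51 under x↦40x: [51, 137, 117, 9, 14, 41, 83]… (length divides ord_173(40)).
3 cycles of lengths [86, 86, 1].
sign(π) = (−1)^{n − #cycles} = (−1)^{173−3} = (−1)^170 = +1.
Via Zolotarev, sign(π_{40}) = (40|173) = +1.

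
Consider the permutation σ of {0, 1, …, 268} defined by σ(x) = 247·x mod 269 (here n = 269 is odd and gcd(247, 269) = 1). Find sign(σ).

Start at x=90: 90 → 172 → 251 → 127 → 165 → 136 → 236 → … (one orbit).
The orbit structure of x ↦ 247x mod 269: 2 orbits of sizes [268, 1].
Σ(ℓ_i−1) = 269−2 = 267; sign = (−1)^267 = -1.

-1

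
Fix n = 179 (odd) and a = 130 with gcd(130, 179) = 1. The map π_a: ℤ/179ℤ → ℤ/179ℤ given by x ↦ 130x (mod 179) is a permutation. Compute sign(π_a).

Start at x=94: 94 → 48 → 154 → 151 → 119 → 76 → 35 → … (one orbit).
The orbit structure of x ↦ 130x mod 179: 2 orbits of sizes [178, 1].
With 2 cycles on 179 points, sign = (−1)^{179−2} = -1.
Check: (130/179) = -1 by Zolotarev.

-1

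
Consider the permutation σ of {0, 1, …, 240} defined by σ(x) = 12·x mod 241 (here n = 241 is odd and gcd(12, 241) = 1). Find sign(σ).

+1

Orbit of 214 under x↦12x: [214, 158, 209, 98, 212, 134, 162]… (length divides ord_241(12)).
Decompose π into cycles: lengths [120, 120, 1] (3 cycles, including the fixed point 0).
3 cycles on 241: each ℓ→(−1)^(ℓ−1), product (−1)^238 = +1.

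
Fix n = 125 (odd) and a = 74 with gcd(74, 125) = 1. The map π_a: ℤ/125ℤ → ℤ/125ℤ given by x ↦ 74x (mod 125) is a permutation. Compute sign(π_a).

+1

Orbit of 99 under x↦74x: [99, 76, 124, 51, 24, 26, 49]… (length divides ord_125(74)).
The orbit structure of x ↦ 74x mod 125: 23 orbits of sizes [10, 10, 10, 10, 10, 10, 10, 10, 10, 10, 2, 2, 2, 2, 2, 2, 2, 2, 2, 2, 2, 2, 1].
Σ(ℓ_i−1) = 125−23 = 102; sign = (−1)^102 = +1.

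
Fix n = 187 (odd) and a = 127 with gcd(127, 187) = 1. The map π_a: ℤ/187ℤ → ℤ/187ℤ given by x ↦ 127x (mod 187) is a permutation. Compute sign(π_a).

Orbit of 127 under x↦127x: [127, 47, 172, 152, 43, 38, 151]… (length divides ord_187(127)).
8 cycles of lengths [40, 40, 40, 40, 10, 8, 8, 1].
sign(π) = (−1)^{n − #cycles} = (−1)^{187−8} = (−1)^179 = -1.

-1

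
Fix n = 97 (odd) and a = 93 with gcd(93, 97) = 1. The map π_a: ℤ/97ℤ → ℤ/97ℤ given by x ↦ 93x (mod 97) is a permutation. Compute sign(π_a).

Start at x=96: 96 → 4 → 81 → 64 → 35 → 54 → 75 → … (one orbit).
Cycle type of π: 24×4 + 1; total 5 cycles.
sign(π) = (−1)^{n − #cycles} = (−1)^{97−5} = (−1)^92 = +1.
Zolotarev: (93|97) = +1, matching the cycle-count sign.

+1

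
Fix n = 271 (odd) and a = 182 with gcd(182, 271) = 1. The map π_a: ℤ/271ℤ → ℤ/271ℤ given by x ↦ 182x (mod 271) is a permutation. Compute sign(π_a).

-1

Orbit of 147 under x↦182x: [147, 196, 171, 228, 33, 44, 149]… (length divides ord_271(182)).
The orbit structure of x ↦ 182x mod 271: 2 orbits of sizes [270, 1].
n − c = 271 − 2 = 269; sign = (−1)^269 = -1.
(182|271)_J = -1 (Zolotarev's lemma cross-check).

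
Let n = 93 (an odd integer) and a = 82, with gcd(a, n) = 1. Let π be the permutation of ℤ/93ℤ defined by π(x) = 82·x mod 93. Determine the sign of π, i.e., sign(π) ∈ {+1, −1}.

+1

Trace 67: π^k(67) = [67, 7, 16, 10, 76, 1, 82] for k=0..6.
Cycle lengths of π_82 on ℤ/93ℤ: [15, 15, 15, 15, 15, 15, 1, 1, 1]; 9 cycles in total.
Σ(ℓ_i−1) = 93−9 = 84; sign = (−1)^84 = +1.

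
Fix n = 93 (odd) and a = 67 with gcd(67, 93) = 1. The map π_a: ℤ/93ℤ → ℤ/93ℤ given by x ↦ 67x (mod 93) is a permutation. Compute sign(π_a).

Start at x=1: 1 → 67 → 25 → 1 (one orbit).
Cycle type of π: 3×30 + 1×3; total 33 cycles.
Σ(ℓ_i−1) = 93−33 = 60; sign = (−1)^60 = +1.

+1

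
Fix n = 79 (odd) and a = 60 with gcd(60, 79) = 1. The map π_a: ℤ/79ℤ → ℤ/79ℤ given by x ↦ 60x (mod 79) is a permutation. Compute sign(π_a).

-1

Trace 35: π^k(35) = [35, 46, 74, 16, 12, 9, 66] for k=0..6.
2 cycles of lengths [78, 1].
79 − 2 = 77 transpositions; sign(π) = (−1)^77 = -1.
The Jacobi symbol (60|79) = -1 (Zolotarev) agrees.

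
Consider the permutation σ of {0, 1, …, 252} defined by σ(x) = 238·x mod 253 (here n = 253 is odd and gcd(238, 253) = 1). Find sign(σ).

Trace 131: π^k(131) = [131, 59, 127, 119, 239, 210, 139] for k=0..6.
Cycle type of π: 110×2 + 11×2 + 10 + 1; total 6 cycles.
sign(π) = (−1)^{n − #cycles} = (−1)^{253−6} = (−1)^247 = -1.

-1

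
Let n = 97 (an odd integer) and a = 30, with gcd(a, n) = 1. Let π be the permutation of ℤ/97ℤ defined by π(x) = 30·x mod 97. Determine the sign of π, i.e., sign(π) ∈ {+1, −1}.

-1

Trace 8: π^k(8) = [8, 46, 22, 78, 12, 69, 33] for k=0..6.
Decompose π into cycles: lengths [32, 32, 32, 1] (4 cycles, including the fixed point 0).
sign(π) = (−1)^{n − #cycles} = (−1)^{97−4} = (−1)^93 = -1.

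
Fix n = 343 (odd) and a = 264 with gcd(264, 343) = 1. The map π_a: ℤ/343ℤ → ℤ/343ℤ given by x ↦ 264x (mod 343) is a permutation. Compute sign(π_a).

Orbit of 117 under x↦264x: [117, 18, 293, 177, 80, 197, 215]… (length divides ord_343(264)).
Cycle lengths of π_264 on ℤ/343ℤ: [42, 42, 42, 42, 42, 42, 42, 6, 6, 6, 6, 6, 6, 6, 6, 1]; 16 cycles in total.
With 16 cycles on 343 points, sign = (−1)^{343−16} = -1.
The Jacobi symbol (264|343) = -1 (Zolotarev) agrees.

-1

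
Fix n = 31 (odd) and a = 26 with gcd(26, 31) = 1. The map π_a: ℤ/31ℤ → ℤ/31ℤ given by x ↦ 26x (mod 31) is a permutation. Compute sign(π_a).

Trace 5: π^k(5) = [5, 6, 1, 26, 25, 30] for k=0..5.
Cycle type of π: 6×5 + 1; total 6 cycles.
n − c = 31 − 6 = 25; sign = (−1)^25 = -1.
Check: (26/31) = -1 by Zolotarev.

-1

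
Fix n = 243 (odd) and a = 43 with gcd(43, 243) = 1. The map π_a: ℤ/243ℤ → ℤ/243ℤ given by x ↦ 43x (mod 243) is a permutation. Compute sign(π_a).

Start at x=205: 205 → 67 → 208 → 196 → 166 → 91 → 25 → … (one orbit).
Decompose π into cycles: lengths [81, 81, 27, 27, 9, 9, 3, 3, 1, 1, 1] (11 cycles, including the fixed point 0).
With 11 cycles on 243 points, sign = (−1)^{243−11} = +1.

+1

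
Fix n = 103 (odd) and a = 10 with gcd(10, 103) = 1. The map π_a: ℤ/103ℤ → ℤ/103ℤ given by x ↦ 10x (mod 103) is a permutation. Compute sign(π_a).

-1

Start at x=69: 69 → 72 → 102 → 93 → 3 → 30 → 94 → … (one orbit).
π_10 has 4 disjoint cycles with lengths [34, 34, 34, 1] on {0,…,102}.
sign(π) = (−1)^{n − #cycles} = (−1)^{103−4} = (−1)^99 = -1.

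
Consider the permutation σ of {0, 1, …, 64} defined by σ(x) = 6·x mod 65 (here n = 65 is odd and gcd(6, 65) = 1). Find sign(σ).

Trace 6: π^k(6) = [6, 36, 21, 61, 41, 51, 46] for k=0..6.
Cycle type of π: 12×5 + 1×5; total 10 cycles.
With 10 cycles on 65 points, sign = (−1)^{65−10} = -1.
The Jacobi symbol (6|65) = -1 (Zolotarev) agrees.

-1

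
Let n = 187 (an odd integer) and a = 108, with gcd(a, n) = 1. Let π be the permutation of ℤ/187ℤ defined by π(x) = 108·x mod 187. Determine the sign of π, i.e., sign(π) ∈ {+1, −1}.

-1

Orbit of 174 under x↦108x: [174, 92, 25, 82, 67, 130, 15]… (length divides ord_187(108)).
The orbit structure of x ↦ 108x mod 187: 6 orbits of sizes [80, 80, 16, 5, 5, 1].
6 cycles on 187: each ℓ→(−1)^(ℓ−1), product (−1)^181 = -1.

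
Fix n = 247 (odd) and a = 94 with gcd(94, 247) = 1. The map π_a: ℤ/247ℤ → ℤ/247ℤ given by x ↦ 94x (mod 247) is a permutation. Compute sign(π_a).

-1

Trace 94: π^k(94) = [94, 191, 170, 172, 113, 1] for k=0..5.
The orbit structure of x ↦ 94x mod 247: 50 orbits of sizes [6, 6, 6, 6, 6, 6, 6, 6, 6, 6, 6, 6, 6, 6, 6, 6, 6, 6, 6, 6, 6, 6, 6, 6, 6, 6, 6, 6, 6, 6, 6, 6, 6, 6, 6, 6, 3, 3, 3, 3, 2, 2, 2, 2, 2, 2, 2, 2, 2, 1].
n − c = 247 − 50 = 197; sign = (−1)^197 = -1.
(94|247)_J = -1 (Zolotarev's lemma cross-check).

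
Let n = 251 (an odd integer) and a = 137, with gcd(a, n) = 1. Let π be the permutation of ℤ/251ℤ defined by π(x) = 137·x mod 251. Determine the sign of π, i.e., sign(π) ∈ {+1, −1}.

Start at x=209: 209 → 19 → 93 → 191 → 63 → 97 → 237 → … (one orbit).
Cycle type of π: 250 + 1; total 2 cycles.
2 cycles on 251: each ℓ→(−1)^(ℓ−1), product (−1)^249 = -1.

-1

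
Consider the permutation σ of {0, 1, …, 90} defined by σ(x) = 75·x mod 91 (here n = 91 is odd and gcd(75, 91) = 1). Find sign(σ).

Start at x=16: 16 → 17 → 1 → 75 → 74 → 90 → 16 (one orbit).
Cycle type of π: 6×15 + 1; total 16 cycles.
91 − 16 = 75 transpositions; sign(π) = (−1)^75 = -1.

-1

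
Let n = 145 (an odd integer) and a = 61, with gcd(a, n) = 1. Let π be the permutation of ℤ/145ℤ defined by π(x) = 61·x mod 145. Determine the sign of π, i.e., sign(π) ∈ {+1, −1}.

Trace 121: π^k(121) = [121, 131, 16, 106, 86, 26, 136] for k=0..6.
10 cycles of lengths [28, 28, 28, 28, 28, 1, 1, 1, 1, 1].
Σ(ℓ_i−1) = 145−10 = 135; sign = (−1)^135 = -1.
Via Zolotarev, sign(π_{61}) = (61|145) = -1.

-1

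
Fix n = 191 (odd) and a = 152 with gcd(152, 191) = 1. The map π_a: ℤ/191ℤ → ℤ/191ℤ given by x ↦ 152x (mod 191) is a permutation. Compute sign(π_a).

-1

Trace 184: π^k(184) = [184, 82, 49, 190, 39, 7, 109] for k=0..6.
Cycle type of π: 10×19 + 1; total 20 cycles.
Σ(ℓ_i−1) = 191−20 = 171; sign = (−1)^171 = -1.
The Jacobi symbol (152|191) = -1 (Zolotarev) agrees.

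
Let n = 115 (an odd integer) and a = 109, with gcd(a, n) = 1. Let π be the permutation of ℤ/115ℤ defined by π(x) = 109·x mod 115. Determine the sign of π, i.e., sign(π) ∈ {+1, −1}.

-1

Orbit of 1 under x↦109x: [1, 109, 36, 14, 31, 44, 81]… (length divides ord_115(109)).
8 cycles of lengths [22, 22, 22, 22, 22, 2, 2, 1].
n − c = 115 − 8 = 107; sign = (−1)^107 = -1.
(109|115)_J = -1 (Zolotarev's lemma cross-check).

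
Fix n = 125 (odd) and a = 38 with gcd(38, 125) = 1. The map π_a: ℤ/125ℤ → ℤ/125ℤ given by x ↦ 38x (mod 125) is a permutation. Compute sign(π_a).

-1

Start at x=43: 43 → 9 → 92 → 121 → 98 → 99 → 12 → … (one orbit).
4 cycles of lengths [100, 20, 4, 1].
Σ(ℓ_i−1) = 125−4 = 121; sign = (−1)^121 = -1.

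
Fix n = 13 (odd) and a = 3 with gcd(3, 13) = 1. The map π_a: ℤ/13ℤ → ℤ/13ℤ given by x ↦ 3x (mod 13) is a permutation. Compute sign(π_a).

+1

Orbit of 9 under x↦3x: [9, 1, 3]… (length divides ord_13(3)).
The orbit structure of x ↦ 3x mod 13: 5 orbits of sizes [3, 3, 3, 3, 1].
With 5 cycles on 13 points, sign = (−1)^{13−5} = +1.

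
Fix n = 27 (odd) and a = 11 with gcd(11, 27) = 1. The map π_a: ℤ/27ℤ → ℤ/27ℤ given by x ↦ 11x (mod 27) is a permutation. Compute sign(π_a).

-1

Orbit of 7 under x↦11x: [7, 23, 10, 2, 22, 26, 16]… (length divides ord_27(11)).
The orbit structure of x ↦ 11x mod 27: 4 orbits of sizes [18, 6, 2, 1].
With 4 cycles on 27 points, sign = (−1)^{27−4} = -1.
(11|27)_J = -1 (Zolotarev's lemma cross-check).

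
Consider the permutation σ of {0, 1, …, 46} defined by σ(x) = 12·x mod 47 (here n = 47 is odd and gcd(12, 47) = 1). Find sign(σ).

Start at x=6: 6 → 25 → 18 → 28 → 7 → 37 → 21 → … (one orbit).
π_12 has 3 disjoint cycles with lengths [23, 23, 1] on {0,…,46}.
Σ(ℓ_i−1) = 47−3 = 44; sign = (−1)^44 = +1.
(12|47)_J = +1 (Zolotarev's lemma cross-check).

+1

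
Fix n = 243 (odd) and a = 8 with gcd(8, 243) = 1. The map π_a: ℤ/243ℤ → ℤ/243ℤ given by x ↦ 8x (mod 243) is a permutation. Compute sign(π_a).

Orbit of 226 under x↦8x: [226, 107, 127, 44, 109, 143, 172]… (length divides ord_243(8)).
The orbit structure of x ↦ 8x mod 243: 14 orbits of sizes [54, 54, 54, 18, 18, 18, 6, 6, 6, 2, 2, 2, 2, 1].
sign(π) = (−1)^{n − #cycles} = (−1)^{243−14} = (−1)^229 = -1.
Via Zolotarev, sign(π_{8}) = (8|243) = -1.

-1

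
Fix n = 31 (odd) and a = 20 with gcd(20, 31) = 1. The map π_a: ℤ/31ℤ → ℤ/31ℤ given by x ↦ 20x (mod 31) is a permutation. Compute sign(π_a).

+1

Trace 18: π^k(18) = [18, 19, 8, 5, 7, 16, 10] for k=0..6.
3 cycles of lengths [15, 15, 1].
n − c = 31 − 3 = 28; sign = (−1)^28 = +1.
Zolotarev: (20|31) = +1, matching the cycle-count sign.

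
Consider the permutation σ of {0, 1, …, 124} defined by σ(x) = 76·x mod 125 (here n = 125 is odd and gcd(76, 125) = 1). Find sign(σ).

+1

Orbit of 101 under x↦76x: [101, 51, 1, 76, 26]… (length divides ord_125(76)).
Cycle lengths of π_76 on ℤ/125ℤ: [5, 5, 5, 5, 5, 5, 5, 5, 5, 5, 5, 5, 5, 5, 5, 5, 5, 5, 5, 5, 1, 1, 1, 1, 1, 1, 1, 1, 1, 1, 1, 1, 1, 1, 1, 1, 1, 1, 1, 1, 1, 1, 1, 1, 1]; 45 cycles in total.
Σ(ℓ_i−1) = 125−45 = 80; sign = (−1)^80 = +1.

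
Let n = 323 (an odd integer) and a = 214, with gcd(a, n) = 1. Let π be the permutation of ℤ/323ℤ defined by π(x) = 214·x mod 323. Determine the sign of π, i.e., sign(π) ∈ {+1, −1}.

-1

Trace 256: π^k(256) = [256, 197, 168, 99, 191, 176, 196] for k=0..6.
6 cycles of lengths [144, 144, 16, 9, 9, 1].
6 cycles on 323: each ℓ→(−1)^(ℓ−1), product (−1)^317 = -1.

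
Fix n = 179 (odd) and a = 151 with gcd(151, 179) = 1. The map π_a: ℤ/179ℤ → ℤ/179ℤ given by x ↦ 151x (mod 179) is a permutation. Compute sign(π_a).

Trace 173: π^k(173) = [173, 168, 129, 147, 1, 151, 68] for k=0..6.
Cycle type of π: 89×2 + 1; total 3 cycles.
With 3 cycles on 179 points, sign = (−1)^{179−3} = +1.
Check: (151/179) = +1 by Zolotarev.

+1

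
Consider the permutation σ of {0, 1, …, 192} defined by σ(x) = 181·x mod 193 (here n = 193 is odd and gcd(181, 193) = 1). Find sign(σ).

Start at x=7: 7 → 109 → 43 → 63 → 16 → 1 → 181 → … (one orbit).
9 cycles of lengths [24, 24, 24, 24, 24, 24, 24, 24, 1].
sign(π) = (−1)^{n − #cycles} = (−1)^{193−9} = (−1)^184 = +1.
Via Zolotarev, sign(π_{181}) = (181|193) = +1.

+1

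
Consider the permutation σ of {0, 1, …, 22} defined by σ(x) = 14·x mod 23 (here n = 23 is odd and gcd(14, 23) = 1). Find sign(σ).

-1

Start at x=4: 4 → 10 → 2 → 5 → 1 → 14 → 12 → … (one orbit).
The orbit structure of x ↦ 14x mod 23: 2 orbits of sizes [22, 1].
With 2 cycles on 23 points, sign = (−1)^{23−2} = -1.
Check: (14/23) = -1 by Zolotarev.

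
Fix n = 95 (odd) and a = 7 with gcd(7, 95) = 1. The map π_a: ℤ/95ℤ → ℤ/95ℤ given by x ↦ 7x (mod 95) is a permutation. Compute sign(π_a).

Orbit of 11 under x↦7x: [11, 77, 64, 68, 1, 7, 49]… (length divides ord_95(7)).
Cycle type of π: 12×6 + 4 + 3×6 + 1; total 14 cycles.
sign(π) = (−1)^{n − #cycles} = (−1)^{95−14} = (−1)^81 = -1.

-1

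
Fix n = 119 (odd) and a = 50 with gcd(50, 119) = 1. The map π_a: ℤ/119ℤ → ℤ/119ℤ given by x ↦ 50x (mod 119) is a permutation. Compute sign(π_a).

Start at x=50: 50 → 1 → 50 (one orbit).
π_50 has 63 disjoint cycles with lengths [2, 2, 2, 2, 2, 2, 2, 2, 2, 2, 2, 2, 2, 2, 2, 2, 2, 2, 2, 2, 2, 2, 2, 2, 2, 2, 2, 2, 2, 2, 2, 2, 2, 2, 2, 2, 2, 2, 2, 2, 2, 2, 2, 2, 2, 2, 2, 2, 2, 2, 2, 2, 2, 2, 2, 2, 1, 1, 1, 1, 1, 1, 1] on {0,…,118}.
n − c = 119 − 63 = 56; sign = (−1)^56 = +1.
The Jacobi symbol (50|119) = +1 (Zolotarev) agrees.

+1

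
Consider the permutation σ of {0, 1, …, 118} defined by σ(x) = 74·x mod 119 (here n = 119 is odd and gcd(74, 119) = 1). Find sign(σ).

-1

Orbit of 37 under x↦74x: [37, 1, 74, 2, 29, 4, 58]… (length divides ord_119(74)).
Cycle lengths of π_74 on ℤ/119ℤ: [48, 48, 16, 3, 3, 1]; 6 cycles in total.
119 − 6 = 113 transpositions; sign(π) = (−1)^113 = -1.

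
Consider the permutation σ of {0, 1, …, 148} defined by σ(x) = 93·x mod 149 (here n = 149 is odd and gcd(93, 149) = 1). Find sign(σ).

Start at x=83: 83 → 120 → 134 → 95 → 44 → 69 → 10 → … (one orbit).
Decompose π into cycles: lengths [148, 1] (2 cycles, including the fixed point 0).
149 − 2 = 147 transpositions; sign(π) = (−1)^147 = -1.

-1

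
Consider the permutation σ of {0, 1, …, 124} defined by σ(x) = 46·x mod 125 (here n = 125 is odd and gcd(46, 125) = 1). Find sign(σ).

+1

Start at x=91: 91 → 61 → 56 → 76 → 121 → 66 → 36 → … (one orbit).
The orbit structure of x ↦ 46x mod 125: 13 orbits of sizes [25, 25, 25, 25, 5, 5, 5, 5, 1, 1, 1, 1, 1].
sign(π) = (−1)^{n − #cycles} = (−1)^{125−13} = (−1)^112 = +1.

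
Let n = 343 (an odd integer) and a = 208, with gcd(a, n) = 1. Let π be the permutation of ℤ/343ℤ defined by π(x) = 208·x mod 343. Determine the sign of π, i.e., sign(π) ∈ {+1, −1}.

Start at x=150: 150 → 330 → 40 → 88 → 125 → 275 → 262 → … (one orbit).
4 cycles of lengths [294, 42, 6, 1].
343 − 4 = 339 transpositions; sign(π) = (−1)^339 = -1.
Check: (208/343) = -1 by Zolotarev.

-1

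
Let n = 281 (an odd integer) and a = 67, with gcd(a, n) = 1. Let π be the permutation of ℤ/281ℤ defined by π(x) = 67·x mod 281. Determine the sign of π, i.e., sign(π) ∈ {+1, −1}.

-1

Orbit of 142 under x↦67x: [142, 241, 130, 280, 214, 7, 188]… (length divides ord_281(67)).
Cycle type of π: 40×7 + 1; total 8 cycles.
8 cycles on 281: each ℓ→(−1)^(ℓ−1), product (−1)^273 = -1.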